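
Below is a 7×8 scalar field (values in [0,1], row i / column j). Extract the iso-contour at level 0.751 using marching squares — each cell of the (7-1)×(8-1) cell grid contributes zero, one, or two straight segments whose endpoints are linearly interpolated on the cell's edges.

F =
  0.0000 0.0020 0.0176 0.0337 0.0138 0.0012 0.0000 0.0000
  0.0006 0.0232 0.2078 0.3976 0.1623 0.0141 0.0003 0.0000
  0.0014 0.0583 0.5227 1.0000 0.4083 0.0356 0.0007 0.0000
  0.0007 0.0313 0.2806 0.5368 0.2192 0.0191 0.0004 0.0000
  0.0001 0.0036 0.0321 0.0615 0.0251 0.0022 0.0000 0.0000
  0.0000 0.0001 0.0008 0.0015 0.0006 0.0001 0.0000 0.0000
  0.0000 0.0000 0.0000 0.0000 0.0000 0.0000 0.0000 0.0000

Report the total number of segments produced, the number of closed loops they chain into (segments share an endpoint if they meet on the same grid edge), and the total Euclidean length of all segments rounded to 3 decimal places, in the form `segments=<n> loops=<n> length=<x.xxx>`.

segments=4 loops=1 length=2.687

cell (1,2): code 0100 → (1.587,3.000)–(2.000,2.478)
cell (1,3): code 1000 → (2.000,3.421)–(1.587,3.000)
cell (2,2): code 0010 → (2.000,2.478)–(2.538,3.000)
cell (2,3): code 0001 → (2.538,3.000)–(2.000,3.421)
total: 4 segments, chained into 1 closed loop(s), length Σ = 2.687237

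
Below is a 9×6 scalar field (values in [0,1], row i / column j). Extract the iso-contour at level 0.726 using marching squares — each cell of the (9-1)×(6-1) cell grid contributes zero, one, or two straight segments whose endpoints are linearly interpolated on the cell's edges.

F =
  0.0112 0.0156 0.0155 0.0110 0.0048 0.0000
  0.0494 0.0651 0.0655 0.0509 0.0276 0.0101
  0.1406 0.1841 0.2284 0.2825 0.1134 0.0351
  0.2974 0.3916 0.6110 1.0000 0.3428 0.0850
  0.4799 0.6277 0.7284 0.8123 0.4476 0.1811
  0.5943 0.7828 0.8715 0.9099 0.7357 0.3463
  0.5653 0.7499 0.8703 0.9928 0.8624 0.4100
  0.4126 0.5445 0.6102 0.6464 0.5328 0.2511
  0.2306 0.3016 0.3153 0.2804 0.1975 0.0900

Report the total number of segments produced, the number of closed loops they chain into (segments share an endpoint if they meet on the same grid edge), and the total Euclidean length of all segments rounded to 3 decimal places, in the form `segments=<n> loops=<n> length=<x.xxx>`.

segments=16 loops=1 length=12.264

cell (2,2): code 0100 → (2.618,3.000)–(3.000,2.296)
cell (2,3): code 1000 → (3.000,3.417)–(2.618,3.000)
cell (3,1): code 0100 → (3.980,2.000)–(4.000,1.976)
cell (3,2): code 1110 → (3.000,2.296)–(3.980,2.000)
cell (3,3): code 1001 → (4.000,3.237)–(3.000,3.417)
cell (4,0): code 0100 → (4.634,1.000)–(5.000,0.699)
cell (4,1): code 1110 → (4.000,1.976)–(4.634,1.000)
cell (4,3): code 1101 → (4.966,4.000)–(4.000,3.237)
cell (4,4): code 1000 → (5.000,4.025)–(4.966,4.000)
cell (5,0): code 0110 → (5.000,0.699)–(6.000,0.871)
cell (5,4): code 1001 → (6.000,4.302)–(5.000,4.025)
cell (6,0): code 0010 → (6.000,0.871)–(6.116,1.000)
cell (6,1): code 0011 → (6.116,1.000)–(6.555,2.000)
cell (6,2): code 0011 → (6.555,2.000)–(6.770,3.000)
cell (6,3): code 0011 → (6.770,3.000)–(6.414,4.000)
cell (6,4): code 0001 → (6.414,4.000)–(6.000,4.302)
total: 16 segments, chained into 1 closed loop(s), length Σ = 12.263529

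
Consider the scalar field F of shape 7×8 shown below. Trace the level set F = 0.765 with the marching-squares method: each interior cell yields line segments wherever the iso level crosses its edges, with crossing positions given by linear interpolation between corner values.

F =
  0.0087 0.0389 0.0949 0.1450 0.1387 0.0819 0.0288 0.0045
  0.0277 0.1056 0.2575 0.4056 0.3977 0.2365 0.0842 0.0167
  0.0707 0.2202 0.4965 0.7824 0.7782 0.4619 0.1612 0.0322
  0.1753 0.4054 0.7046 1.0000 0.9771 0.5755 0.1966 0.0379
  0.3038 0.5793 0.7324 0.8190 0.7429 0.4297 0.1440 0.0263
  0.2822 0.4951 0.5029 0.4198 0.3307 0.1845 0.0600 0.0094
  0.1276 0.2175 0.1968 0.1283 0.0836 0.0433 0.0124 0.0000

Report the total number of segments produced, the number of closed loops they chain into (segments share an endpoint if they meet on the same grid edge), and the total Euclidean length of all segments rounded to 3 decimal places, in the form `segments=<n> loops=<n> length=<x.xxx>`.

segments=10 loops=1 length=7.212

cell (1,2): code 0100 → (1.954,3.000)–(2.000,2.939)
cell (1,3): code 1100 → (1.965,4.000)–(1.954,3.000)
cell (1,4): code 1000 → (2.000,4.042)–(1.965,4.000)
cell (2,2): code 0110 → (2.000,2.939)–(3.000,2.204)
cell (2,4): code 1001 → (3.000,4.528)–(2.000,4.042)
cell (3,2): code 0110 → (3.000,2.204)–(4.000,2.376)
cell (3,3): code 1011 → (4.000,3.710)–(3.906,4.000)
cell (3,4): code 0001 → (3.906,4.000)–(3.000,4.528)
cell (4,2): code 0010 → (4.000,2.376)–(4.135,3.000)
cell (4,3): code 0001 → (4.135,3.000)–(4.000,3.710)
total: 10 segments, chained into 1 closed loop(s), length Σ = 7.212463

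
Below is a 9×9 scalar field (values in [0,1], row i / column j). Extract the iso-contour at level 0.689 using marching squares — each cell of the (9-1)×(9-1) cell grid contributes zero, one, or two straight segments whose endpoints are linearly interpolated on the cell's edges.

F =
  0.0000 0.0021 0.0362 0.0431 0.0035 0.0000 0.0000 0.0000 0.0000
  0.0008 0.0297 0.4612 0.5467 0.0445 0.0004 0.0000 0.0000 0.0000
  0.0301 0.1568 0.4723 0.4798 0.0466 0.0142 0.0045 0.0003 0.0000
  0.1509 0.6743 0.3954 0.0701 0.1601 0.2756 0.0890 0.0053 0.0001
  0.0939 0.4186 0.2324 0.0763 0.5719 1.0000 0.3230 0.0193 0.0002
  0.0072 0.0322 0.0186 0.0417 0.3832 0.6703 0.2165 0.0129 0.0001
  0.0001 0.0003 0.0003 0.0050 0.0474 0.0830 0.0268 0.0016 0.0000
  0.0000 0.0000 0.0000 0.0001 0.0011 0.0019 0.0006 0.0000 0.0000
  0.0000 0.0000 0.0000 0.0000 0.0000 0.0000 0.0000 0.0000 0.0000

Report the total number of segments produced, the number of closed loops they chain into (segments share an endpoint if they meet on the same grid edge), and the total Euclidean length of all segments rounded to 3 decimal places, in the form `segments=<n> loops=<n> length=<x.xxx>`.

cell (3,4): code 0100 → (3.571,5.000)–(4.000,4.274)
cell (3,5): code 1000 → (4.000,5.459)–(3.571,5.000)
cell (4,4): code 0010 → (4.000,4.274)–(4.943,5.000)
cell (4,5): code 0001 → (4.943,5.000)–(4.000,5.459)
total: 4 segments, chained into 1 closed loop(s), length Σ = 3.712404

segments=4 loops=1 length=3.712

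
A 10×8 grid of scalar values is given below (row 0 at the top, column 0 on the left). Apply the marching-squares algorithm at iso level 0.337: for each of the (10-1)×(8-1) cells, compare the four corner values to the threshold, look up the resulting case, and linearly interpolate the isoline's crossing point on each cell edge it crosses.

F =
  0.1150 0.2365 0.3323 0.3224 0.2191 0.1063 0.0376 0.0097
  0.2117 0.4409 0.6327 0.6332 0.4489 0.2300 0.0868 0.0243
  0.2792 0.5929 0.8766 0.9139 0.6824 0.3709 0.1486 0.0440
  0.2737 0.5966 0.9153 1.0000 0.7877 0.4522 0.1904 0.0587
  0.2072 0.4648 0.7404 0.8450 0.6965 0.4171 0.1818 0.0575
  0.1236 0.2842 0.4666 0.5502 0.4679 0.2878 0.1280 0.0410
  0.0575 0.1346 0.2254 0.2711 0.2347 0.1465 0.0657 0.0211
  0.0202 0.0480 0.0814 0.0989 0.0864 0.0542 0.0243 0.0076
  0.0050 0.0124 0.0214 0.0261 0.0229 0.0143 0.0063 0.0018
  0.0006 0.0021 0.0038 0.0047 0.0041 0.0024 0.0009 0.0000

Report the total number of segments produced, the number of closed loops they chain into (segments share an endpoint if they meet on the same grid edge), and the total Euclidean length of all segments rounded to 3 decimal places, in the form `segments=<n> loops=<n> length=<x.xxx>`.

segments=20 loops=1 length=17.248

cell (0,0): code 0100 → (0.492,1.000)–(1.000,0.547)
cell (0,1): code 1100 → (0.016,2.000)–(0.492,1.000)
cell (0,2): code 1100 → (0.047,3.000)–(0.016,2.000)
cell (0,3): code 1100 → (0.513,4.000)–(0.047,3.000)
cell (0,4): code 1000 → (1.000,4.511)–(0.513,4.000)
cell (1,0): code 0110 → (1.000,0.547)–(2.000,0.184)
cell (1,4): code 1101 → (1.759,5.000)–(1.000,4.511)
cell (1,5): code 1000 → (2.000,5.152)–(1.759,5.000)
cell (2,0): code 0110 → (2.000,0.184)–(3.000,0.196)
cell (2,5): code 1001 → (3.000,5.440)–(2.000,5.152)
cell (3,0): code 0110 → (3.000,0.196)–(4.000,0.504)
cell (3,5): code 1001 → (4.000,5.340)–(3.000,5.440)
cell (4,0): code 0010 → (4.000,0.504)–(4.708,1.000)
cell (4,1): code 0111 → (4.708,1.000)–(5.000,1.289)
cell (4,4): code 1011 → (5.000,4.727)–(4.619,5.000)
cell (4,5): code 0001 → (4.619,5.000)–(4.000,5.340)
cell (5,1): code 0010 → (5.000,1.289)–(5.537,2.000)
cell (5,2): code 0011 → (5.537,2.000)–(5.764,3.000)
cell (5,3): code 0011 → (5.764,3.000)–(5.561,4.000)
cell (5,4): code 0001 → (5.561,4.000)–(5.000,4.727)
total: 20 segments, chained into 1 closed loop(s), length Σ = 17.247598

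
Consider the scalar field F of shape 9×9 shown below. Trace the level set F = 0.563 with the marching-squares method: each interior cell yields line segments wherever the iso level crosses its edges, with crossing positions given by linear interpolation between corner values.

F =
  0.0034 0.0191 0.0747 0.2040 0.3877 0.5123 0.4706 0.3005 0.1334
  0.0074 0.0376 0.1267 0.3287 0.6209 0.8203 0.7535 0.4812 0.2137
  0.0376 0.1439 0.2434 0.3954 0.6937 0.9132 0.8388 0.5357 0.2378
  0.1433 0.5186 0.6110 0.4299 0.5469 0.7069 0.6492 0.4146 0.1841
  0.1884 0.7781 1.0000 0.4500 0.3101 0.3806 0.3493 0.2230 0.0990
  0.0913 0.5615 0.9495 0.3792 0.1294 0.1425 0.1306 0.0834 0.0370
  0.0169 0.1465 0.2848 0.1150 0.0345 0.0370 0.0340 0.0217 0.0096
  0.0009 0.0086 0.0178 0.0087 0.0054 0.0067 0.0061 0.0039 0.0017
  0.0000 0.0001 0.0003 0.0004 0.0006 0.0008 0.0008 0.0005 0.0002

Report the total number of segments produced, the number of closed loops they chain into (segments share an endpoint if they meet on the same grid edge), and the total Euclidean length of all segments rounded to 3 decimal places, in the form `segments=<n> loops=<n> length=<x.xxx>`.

cell (0,3): code 0100 → (0.752,4.000)–(1.000,3.802)
cell (0,4): code 1100 → (0.165,5.000)–(0.752,4.000)
cell (0,5): code 1100 → (0.327,6.000)–(0.165,5.000)
cell (0,6): code 1000 → (1.000,6.700)–(0.327,6.000)
cell (1,3): code 0110 → (1.000,3.802)–(2.000,3.562)
cell (1,6): code 1001 → (2.000,6.910)–(1.000,6.700)
cell (2,1): code 0100 → (2.869,2.000)–(3.000,1.481)
cell (2,2): code 1000 → (3.000,2.265)–(2.869,2.000)
cell (2,3): code 0010 → (2.000,3.562)–(2.890,4.000)
cell (2,4): code 0111 → (2.890,4.000)–(3.000,4.101)
cell (2,6): code 1001 → (3.000,6.367)–(2.000,6.910)
cell (3,0): code 0100 → (3.171,1.000)–(4.000,0.635)
cell (3,1): code 1110 → (3.000,1.481)–(3.171,1.000)
cell (3,2): code 1001 → (4.000,2.795)–(3.000,2.265)
cell (3,4): code 0010 → (3.000,4.101)–(3.441,5.000)
cell (3,5): code 0011 → (3.441,5.000)–(3.287,6.000)
cell (3,6): code 0001 → (3.287,6.000)–(3.000,6.367)
cell (4,0): code 0010 → (4.000,0.635)–(4.993,1.000)
cell (4,1): code 0111 → (4.993,1.000)–(5.000,1.004)
cell (4,2): code 1001 → (5.000,2.678)–(4.000,2.795)
cell (5,1): code 0010 → (5.000,1.004)–(5.581,2.000)
cell (5,2): code 0001 → (5.581,2.000)–(5.000,2.678)
total: 22 segments, chained into 2 closed loop(s), length Σ = 17.767719

segments=22 loops=2 length=17.768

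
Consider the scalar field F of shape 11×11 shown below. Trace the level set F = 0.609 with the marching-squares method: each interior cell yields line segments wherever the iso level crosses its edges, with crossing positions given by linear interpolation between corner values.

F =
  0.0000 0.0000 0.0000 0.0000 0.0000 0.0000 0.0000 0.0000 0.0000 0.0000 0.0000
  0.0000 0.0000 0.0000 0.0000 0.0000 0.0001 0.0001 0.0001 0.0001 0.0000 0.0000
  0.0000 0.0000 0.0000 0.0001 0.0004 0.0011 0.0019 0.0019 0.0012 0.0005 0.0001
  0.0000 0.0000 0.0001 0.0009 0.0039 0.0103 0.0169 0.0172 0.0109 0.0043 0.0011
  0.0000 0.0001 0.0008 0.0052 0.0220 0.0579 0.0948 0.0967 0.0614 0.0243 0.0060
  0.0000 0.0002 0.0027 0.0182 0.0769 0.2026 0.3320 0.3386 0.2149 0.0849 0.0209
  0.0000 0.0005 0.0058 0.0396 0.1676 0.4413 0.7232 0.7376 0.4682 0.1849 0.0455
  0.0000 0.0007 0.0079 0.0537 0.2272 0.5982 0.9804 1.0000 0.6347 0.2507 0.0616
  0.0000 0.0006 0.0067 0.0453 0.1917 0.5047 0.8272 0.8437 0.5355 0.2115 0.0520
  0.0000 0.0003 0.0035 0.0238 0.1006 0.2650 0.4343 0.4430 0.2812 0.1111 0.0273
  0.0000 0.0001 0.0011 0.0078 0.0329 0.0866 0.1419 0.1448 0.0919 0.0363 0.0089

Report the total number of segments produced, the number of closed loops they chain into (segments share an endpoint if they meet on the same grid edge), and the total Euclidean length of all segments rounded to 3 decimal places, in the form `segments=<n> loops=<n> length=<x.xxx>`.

segments=12 loops=1 length=9.313

cell (5,5): code 0100 → (5.708,6.000)–(6.000,5.595)
cell (5,6): code 1100 → (5.678,7.000)–(5.708,6.000)
cell (5,7): code 1000 → (6.000,7.477)–(5.678,7.000)
cell (6,5): code 0110 → (6.000,5.595)–(7.000,5.028)
cell (6,7): code 1101 → (6.846,8.000)–(6.000,7.477)
cell (6,8): code 1000 → (7.000,8.067)–(6.846,8.000)
cell (7,5): code 0110 → (7.000,5.028)–(8.000,5.323)
cell (7,7): code 1011 → (8.000,7.762)–(7.259,8.000)
cell (7,8): code 0001 → (7.259,8.000)–(7.000,8.067)
cell (8,5): code 0010 → (8.000,5.323)–(8.555,6.000)
cell (8,6): code 0011 → (8.555,6.000)–(8.586,7.000)
cell (8,7): code 0001 → (8.586,7.000)–(8.000,7.762)
total: 12 segments, chained into 1 closed loop(s), length Σ = 9.312604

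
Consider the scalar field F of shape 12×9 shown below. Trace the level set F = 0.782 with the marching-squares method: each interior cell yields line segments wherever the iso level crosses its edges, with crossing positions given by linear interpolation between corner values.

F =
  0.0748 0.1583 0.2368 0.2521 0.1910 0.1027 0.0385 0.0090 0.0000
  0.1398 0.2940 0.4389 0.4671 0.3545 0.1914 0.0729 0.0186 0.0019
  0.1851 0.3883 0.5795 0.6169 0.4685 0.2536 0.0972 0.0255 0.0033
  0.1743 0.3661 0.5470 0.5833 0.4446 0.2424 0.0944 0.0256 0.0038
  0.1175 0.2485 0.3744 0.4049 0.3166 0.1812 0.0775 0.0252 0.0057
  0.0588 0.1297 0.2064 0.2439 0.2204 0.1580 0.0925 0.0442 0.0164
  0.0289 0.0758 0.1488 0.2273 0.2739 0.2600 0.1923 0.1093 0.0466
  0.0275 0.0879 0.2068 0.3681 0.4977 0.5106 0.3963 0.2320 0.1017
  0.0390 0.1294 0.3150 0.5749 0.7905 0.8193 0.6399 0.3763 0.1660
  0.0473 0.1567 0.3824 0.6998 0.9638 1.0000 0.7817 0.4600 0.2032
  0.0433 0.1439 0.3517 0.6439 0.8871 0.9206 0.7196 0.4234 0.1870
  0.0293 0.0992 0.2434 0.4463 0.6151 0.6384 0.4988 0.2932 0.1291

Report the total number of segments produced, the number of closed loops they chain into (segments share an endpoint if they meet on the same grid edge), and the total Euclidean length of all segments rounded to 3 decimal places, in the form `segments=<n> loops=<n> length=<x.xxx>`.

cell (7,3): code 0100 → (7.971,4.000)–(8.000,3.961)
cell (7,4): code 1100 → (7.879,5.000)–(7.971,4.000)
cell (7,5): code 1000 → (8.000,5.208)–(7.879,5.000)
cell (8,3): code 0110 → (8.000,3.961)–(9.000,3.311)
cell (8,5): code 1001 → (9.000,5.999)–(8.000,5.208)
cell (9,3): code 0110 → (9.000,3.311)–(10.000,3.568)
cell (9,5): code 1001 → (10.000,5.690)–(9.000,5.999)
cell (10,3): code 0010 → (10.000,3.568)–(10.386,4.000)
cell (10,4): code 0011 → (10.386,4.000)–(10.491,5.000)
cell (10,5): code 0001 → (10.491,5.000)–(10.000,5.690)
total: 10 segments, chained into 1 closed loop(s), length Σ = 8.271541

segments=10 loops=1 length=8.272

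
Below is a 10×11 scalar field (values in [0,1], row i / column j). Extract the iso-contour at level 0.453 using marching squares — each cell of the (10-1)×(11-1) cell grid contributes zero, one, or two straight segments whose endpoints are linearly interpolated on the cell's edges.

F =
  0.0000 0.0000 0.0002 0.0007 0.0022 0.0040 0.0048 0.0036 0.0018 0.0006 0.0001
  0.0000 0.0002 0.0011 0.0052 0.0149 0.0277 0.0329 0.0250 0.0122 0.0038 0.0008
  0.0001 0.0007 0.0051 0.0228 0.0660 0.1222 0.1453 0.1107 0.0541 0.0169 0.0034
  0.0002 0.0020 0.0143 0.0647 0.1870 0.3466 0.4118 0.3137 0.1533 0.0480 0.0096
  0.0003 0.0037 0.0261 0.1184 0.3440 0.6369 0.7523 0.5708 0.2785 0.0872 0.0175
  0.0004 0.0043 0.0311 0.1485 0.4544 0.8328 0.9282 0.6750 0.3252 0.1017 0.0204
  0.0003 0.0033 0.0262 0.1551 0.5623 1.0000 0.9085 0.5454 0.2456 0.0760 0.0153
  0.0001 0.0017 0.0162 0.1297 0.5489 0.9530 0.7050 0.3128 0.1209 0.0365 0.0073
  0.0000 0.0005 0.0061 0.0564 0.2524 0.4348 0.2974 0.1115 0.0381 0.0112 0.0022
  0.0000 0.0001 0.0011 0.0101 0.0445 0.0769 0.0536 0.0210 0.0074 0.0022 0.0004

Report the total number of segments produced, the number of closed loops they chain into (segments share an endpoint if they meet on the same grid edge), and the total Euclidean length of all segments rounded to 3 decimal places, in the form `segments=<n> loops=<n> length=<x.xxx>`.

segments=16 loops=1 length=13.537

cell (3,4): code 0100 → (3.367,5.000)–(4.000,4.372)
cell (3,5): code 1100 → (3.121,6.000)–(3.367,5.000)
cell (3,6): code 1100 → (3.542,7.000)–(3.121,6.000)
cell (3,7): code 1000 → (4.000,7.403)–(3.542,7.000)
cell (4,3): code 0100 → (4.987,4.000)–(5.000,3.995)
cell (4,4): code 1110 → (4.000,4.372)–(4.987,4.000)
cell (4,7): code 1001 → (5.000,7.635)–(4.000,7.403)
cell (5,3): code 0110 → (5.000,3.995)–(6.000,3.732)
cell (5,7): code 1001 → (6.000,7.308)–(5.000,7.635)
cell (6,3): code 0110 → (6.000,3.732)–(7.000,3.771)
cell (6,6): code 1011 → (7.000,6.643)–(6.397,7.000)
cell (6,7): code 0001 → (6.397,7.000)–(6.000,7.308)
cell (7,3): code 0010 → (7.000,3.771)–(7.323,4.000)
cell (7,4): code 0011 → (7.323,4.000)–(7.965,5.000)
cell (7,5): code 0011 → (7.965,5.000)–(7.618,6.000)
cell (7,6): code 0001 → (7.618,6.000)–(7.000,6.643)
total: 16 segments, chained into 1 closed loop(s), length Σ = 13.536602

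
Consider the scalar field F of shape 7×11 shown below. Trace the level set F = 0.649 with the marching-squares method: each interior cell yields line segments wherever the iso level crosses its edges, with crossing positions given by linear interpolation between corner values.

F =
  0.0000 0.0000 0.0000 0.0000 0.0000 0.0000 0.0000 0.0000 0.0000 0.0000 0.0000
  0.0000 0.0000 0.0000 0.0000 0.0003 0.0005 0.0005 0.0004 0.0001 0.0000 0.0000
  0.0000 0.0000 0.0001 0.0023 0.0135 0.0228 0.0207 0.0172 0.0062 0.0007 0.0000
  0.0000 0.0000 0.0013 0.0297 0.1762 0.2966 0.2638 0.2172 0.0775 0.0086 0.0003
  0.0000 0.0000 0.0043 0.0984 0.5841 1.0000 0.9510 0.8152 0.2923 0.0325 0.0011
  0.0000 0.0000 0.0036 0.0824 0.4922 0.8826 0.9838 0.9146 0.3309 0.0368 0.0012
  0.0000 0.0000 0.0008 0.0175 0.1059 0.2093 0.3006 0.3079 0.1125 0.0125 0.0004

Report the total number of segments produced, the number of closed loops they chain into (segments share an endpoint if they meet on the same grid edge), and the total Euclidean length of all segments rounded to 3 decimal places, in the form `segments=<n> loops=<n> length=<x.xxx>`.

cell (3,4): code 0100 → (3.501,5.000)–(4.000,4.156)
cell (3,5): code 1100 → (3.561,6.000)–(3.501,5.000)
cell (3,6): code 1100 → (3.722,7.000)–(3.561,6.000)
cell (3,7): code 1000 → (4.000,7.318)–(3.722,7.000)
cell (4,4): code 0110 → (4.000,4.156)–(5.000,4.402)
cell (4,7): code 1001 → (5.000,7.455)–(4.000,7.318)
cell (5,4): code 0010 → (5.000,4.402)–(5.347,5.000)
cell (5,5): code 0011 → (5.347,5.000)–(5.490,6.000)
cell (5,6): code 0011 → (5.490,6.000)–(5.438,7.000)
cell (5,7): code 0001 → (5.438,7.000)–(5.000,7.455)
total: 10 segments, chained into 1 closed loop(s), length Σ = 8.791123

segments=10 loops=1 length=8.791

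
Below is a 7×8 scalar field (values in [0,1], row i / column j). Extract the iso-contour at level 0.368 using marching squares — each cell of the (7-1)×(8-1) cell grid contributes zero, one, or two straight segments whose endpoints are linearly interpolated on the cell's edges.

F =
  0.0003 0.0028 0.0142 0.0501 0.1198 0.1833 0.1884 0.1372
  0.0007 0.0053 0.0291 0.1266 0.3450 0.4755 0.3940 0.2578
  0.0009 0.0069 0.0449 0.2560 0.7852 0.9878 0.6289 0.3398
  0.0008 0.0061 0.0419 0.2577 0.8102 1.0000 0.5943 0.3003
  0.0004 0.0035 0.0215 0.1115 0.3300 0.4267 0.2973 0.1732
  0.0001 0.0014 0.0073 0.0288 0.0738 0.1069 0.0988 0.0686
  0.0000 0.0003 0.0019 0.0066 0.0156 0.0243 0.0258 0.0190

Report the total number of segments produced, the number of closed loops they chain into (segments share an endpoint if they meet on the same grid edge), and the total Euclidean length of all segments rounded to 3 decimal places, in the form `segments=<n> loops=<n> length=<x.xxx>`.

cell (0,4): code 0100 → (0.632,5.000)–(1.000,4.176)
cell (0,5): code 1100 → (0.874,6.000)–(0.632,5.000)
cell (0,6): code 1000 → (1.000,6.191)–(0.874,6.000)
cell (1,3): code 0100 → (1.052,4.000)–(2.000,3.212)
cell (1,4): code 1110 → (1.000,4.176)–(1.052,4.000)
cell (1,6): code 1001 → (2.000,6.902)–(1.000,6.191)
cell (2,3): code 0110 → (2.000,3.212)–(3.000,3.200)
cell (2,6): code 1001 → (3.000,6.770)–(2.000,6.902)
cell (3,3): code 0010 → (3.000,3.200)–(3.921,4.000)
cell (3,4): code 0111 → (3.921,4.000)–(4.000,4.393)
cell (3,5): code 1011 → (4.000,5.454)–(3.762,6.000)
cell (3,6): code 0001 → (3.762,6.000)–(3.000,6.770)
cell (4,4): code 0010 → (4.000,4.393)–(4.184,5.000)
cell (4,5): code 0001 → (4.184,5.000)–(4.000,5.454)
total: 14 segments, chained into 1 closed loop(s), length Σ = 11.236175

segments=14 loops=1 length=11.236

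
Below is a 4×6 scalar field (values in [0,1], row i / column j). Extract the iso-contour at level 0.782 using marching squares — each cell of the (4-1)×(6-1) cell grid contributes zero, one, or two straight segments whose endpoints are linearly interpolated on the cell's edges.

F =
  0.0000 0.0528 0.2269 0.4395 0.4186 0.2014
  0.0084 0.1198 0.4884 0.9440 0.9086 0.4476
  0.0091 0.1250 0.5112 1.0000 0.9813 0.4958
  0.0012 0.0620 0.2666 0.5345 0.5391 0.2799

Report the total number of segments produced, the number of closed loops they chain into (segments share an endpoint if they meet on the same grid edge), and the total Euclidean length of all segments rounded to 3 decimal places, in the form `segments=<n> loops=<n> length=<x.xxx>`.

cell (0,2): code 0100 → (0.679,3.000)–(1.000,2.644)
cell (0,3): code 1100 → (0.742,4.000)–(0.679,3.000)
cell (0,4): code 1000 → (1.000,4.275)–(0.742,4.000)
cell (1,2): code 0110 → (1.000,2.644)–(2.000,2.554)
cell (1,4): code 1001 → (2.000,4.411)–(1.000,4.275)
cell (2,2): code 0010 → (2.000,2.554)–(2.468,3.000)
cell (2,3): code 0011 → (2.468,3.000)–(2.451,4.000)
cell (2,4): code 0001 → (2.451,4.000)–(2.000,4.411)
total: 8 segments, chained into 1 closed loop(s), length Σ = 6.127884

segments=8 loops=1 length=6.128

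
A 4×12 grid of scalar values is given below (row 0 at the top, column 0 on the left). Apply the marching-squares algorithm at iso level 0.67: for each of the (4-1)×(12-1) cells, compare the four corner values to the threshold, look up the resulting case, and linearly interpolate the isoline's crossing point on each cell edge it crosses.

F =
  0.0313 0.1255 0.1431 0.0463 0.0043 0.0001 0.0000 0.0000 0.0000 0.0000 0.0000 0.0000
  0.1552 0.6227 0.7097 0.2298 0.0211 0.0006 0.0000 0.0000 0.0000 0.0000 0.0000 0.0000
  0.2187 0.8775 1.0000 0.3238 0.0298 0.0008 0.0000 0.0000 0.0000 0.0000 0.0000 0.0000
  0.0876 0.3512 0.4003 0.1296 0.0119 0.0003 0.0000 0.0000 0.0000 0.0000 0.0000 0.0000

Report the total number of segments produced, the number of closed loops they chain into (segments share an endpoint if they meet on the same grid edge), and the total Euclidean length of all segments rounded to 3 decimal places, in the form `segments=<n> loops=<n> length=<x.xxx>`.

segments=8 loops=1 length=5.349

cell (0,1): code 0100 → (0.930,2.000)–(1.000,1.544)
cell (0,2): code 1000 → (1.000,2.083)–(0.930,2.000)
cell (1,0): code 0100 → (1.186,1.000)–(2.000,0.685)
cell (1,1): code 1110 → (1.000,1.544)–(1.186,1.000)
cell (1,2): code 1001 → (2.000,2.488)–(1.000,2.083)
cell (2,0): code 0010 → (2.000,0.685)–(2.394,1.000)
cell (2,1): code 0011 → (2.394,1.000)–(2.550,2.000)
cell (2,2): code 0001 → (2.550,2.000)–(2.000,2.488)
total: 8 segments, chained into 1 closed loop(s), length Σ = 5.348966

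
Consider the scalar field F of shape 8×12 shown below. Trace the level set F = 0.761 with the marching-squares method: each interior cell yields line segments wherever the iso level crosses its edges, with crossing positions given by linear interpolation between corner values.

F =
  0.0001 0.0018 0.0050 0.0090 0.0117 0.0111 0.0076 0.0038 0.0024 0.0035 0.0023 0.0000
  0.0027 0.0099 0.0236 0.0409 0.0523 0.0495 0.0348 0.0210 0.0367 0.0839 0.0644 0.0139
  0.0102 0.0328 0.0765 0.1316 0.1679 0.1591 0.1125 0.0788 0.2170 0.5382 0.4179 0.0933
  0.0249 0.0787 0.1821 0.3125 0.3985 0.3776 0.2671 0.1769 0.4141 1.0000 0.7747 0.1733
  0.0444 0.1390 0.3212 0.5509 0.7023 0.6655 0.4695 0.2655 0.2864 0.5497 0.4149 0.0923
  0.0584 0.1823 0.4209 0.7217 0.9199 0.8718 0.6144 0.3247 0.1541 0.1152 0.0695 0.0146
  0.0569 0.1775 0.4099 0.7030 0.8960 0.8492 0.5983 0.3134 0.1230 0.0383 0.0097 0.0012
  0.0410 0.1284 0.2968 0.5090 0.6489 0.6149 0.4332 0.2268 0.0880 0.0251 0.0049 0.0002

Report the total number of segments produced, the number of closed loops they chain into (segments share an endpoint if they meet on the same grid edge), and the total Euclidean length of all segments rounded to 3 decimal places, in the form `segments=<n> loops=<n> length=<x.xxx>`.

segments=14 loops=2 length=10.858

cell (2,8): code 0100 → (2.482,9.000)–(3.000,8.592)
cell (2,9): code 1100 → (2.962,10.000)–(2.482,9.000)
cell (2,10): code 1000 → (3.000,10.023)–(2.962,10.000)
cell (3,8): code 0010 → (3.000,8.592)–(3.531,9.000)
cell (3,9): code 0011 → (3.531,9.000)–(3.038,10.000)
cell (3,10): code 0001 → (3.038,10.000)–(3.000,10.023)
cell (4,3): code 0100 → (4.270,4.000)–(5.000,3.198)
cell (4,4): code 1100 → (4.463,5.000)–(4.270,4.000)
cell (4,5): code 1000 → (5.000,5.430)–(4.463,5.000)
cell (5,3): code 0110 → (5.000,3.198)–(6.000,3.301)
cell (5,5): code 1001 → (6.000,5.352)–(5.000,5.430)
cell (6,3): code 0010 → (6.000,3.301)–(6.546,4.000)
cell (6,4): code 0011 → (6.546,4.000)–(6.376,5.000)
cell (6,5): code 0001 → (6.376,5.000)–(6.000,5.352)
total: 14 segments, chained into 2 closed loop(s), length Σ = 10.857518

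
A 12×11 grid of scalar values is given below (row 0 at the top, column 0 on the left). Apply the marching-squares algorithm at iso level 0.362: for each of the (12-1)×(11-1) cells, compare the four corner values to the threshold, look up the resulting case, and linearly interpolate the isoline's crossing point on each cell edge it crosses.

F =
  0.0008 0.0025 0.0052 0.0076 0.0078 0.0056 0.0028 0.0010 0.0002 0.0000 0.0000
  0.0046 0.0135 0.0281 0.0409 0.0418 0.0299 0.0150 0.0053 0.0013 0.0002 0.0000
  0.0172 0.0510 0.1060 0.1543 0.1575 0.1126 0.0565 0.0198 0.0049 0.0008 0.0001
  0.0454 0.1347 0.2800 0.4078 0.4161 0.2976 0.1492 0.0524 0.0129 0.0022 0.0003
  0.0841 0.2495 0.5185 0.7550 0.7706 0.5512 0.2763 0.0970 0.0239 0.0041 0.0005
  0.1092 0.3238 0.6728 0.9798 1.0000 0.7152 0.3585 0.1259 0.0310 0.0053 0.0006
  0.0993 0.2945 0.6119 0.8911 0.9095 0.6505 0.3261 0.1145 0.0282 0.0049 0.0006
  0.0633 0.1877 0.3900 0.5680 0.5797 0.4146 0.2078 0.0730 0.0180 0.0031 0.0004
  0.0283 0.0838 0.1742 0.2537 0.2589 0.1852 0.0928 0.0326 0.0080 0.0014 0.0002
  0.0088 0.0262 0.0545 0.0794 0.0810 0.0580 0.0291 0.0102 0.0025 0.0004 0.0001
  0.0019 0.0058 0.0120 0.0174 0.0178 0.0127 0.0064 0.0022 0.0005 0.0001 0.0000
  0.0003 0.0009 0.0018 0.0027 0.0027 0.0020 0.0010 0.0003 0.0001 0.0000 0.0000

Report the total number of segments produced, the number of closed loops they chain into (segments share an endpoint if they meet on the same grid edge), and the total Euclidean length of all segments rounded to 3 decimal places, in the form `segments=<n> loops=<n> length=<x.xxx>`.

segments=18 loops=1 length=15.360

cell (2,2): code 0100 → (2.819,3.000)–(3.000,2.642)
cell (2,3): code 1100 → (2.791,4.000)–(2.819,3.000)
cell (2,4): code 1000 → (3.000,4.457)–(2.791,4.000)
cell (3,1): code 0100 → (3.344,2.000)–(4.000,1.418)
cell (3,2): code 1110 → (3.000,2.642)–(3.344,2.000)
cell (3,4): code 1101 → (3.254,5.000)–(3.000,4.457)
cell (3,5): code 1000 → (4.000,5.688)–(3.254,5.000)
cell (4,1): code 0110 → (4.000,1.418)–(5.000,1.109)
cell (4,5): code 1001 → (5.000,5.990)–(4.000,5.688)
cell (5,1): code 0110 → (5.000,1.109)–(6.000,1.213)
cell (5,5): code 1001 → (6.000,5.889)–(5.000,5.990)
cell (6,1): code 0110 → (6.000,1.213)–(7.000,1.862)
cell (6,5): code 1001 → (7.000,5.254)–(6.000,5.889)
cell (7,1): code 0010 → (7.000,1.862)–(7.130,2.000)
cell (7,2): code 0011 → (7.130,2.000)–(7.655,3.000)
cell (7,3): code 0011 → (7.655,3.000)–(7.679,4.000)
cell (7,4): code 0011 → (7.679,4.000)–(7.229,5.000)
cell (7,5): code 0001 → (7.229,5.000)–(7.000,5.254)
total: 18 segments, chained into 1 closed loop(s), length Σ = 15.360439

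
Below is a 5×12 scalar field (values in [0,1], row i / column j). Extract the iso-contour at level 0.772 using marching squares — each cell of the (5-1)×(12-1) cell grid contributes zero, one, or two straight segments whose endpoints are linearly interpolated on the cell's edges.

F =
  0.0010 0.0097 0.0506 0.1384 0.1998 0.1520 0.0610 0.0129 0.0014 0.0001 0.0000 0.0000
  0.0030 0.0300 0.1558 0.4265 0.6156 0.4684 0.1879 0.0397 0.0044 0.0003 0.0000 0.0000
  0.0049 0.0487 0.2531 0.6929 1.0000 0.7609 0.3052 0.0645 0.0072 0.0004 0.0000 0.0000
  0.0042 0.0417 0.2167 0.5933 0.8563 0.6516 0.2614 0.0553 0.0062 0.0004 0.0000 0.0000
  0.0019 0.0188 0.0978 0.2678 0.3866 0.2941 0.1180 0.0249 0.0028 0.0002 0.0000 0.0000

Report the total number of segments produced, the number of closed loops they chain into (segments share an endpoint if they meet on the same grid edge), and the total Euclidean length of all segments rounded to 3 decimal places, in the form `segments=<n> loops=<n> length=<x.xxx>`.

segments=6 loops=1 length=5.113

cell (1,3): code 0100 → (1.407,4.000)–(2.000,3.258)
cell (1,4): code 1000 → (2.000,4.954)–(1.407,4.000)
cell (2,3): code 0110 → (2.000,3.258)–(3.000,3.679)
cell (2,4): code 1001 → (3.000,4.412)–(2.000,4.954)
cell (3,3): code 0010 → (3.000,3.679)–(3.179,4.000)
cell (3,4): code 0001 → (3.179,4.000)–(3.000,4.412)
total: 6 segments, chained into 1 closed loop(s), length Σ = 5.112526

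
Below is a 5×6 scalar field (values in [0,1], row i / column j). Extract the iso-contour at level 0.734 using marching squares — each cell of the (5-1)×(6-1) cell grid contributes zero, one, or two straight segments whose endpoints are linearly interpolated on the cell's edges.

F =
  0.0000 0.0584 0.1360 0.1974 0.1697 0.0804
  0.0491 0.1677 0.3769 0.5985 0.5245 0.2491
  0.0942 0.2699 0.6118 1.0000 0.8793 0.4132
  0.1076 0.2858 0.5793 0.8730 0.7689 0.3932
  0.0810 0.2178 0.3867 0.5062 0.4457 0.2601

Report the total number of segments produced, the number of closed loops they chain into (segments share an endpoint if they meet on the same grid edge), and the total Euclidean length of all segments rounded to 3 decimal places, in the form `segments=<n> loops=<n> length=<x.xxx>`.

segments=8 loops=1 length=6.330

cell (1,2): code 0100 → (1.337,3.000)–(2.000,2.315)
cell (1,3): code 1100 → (1.590,4.000)–(1.337,3.000)
cell (1,4): code 1000 → (2.000,4.312)–(1.590,4.000)
cell (2,2): code 0110 → (2.000,2.315)–(3.000,2.527)
cell (2,4): code 1001 → (3.000,4.093)–(2.000,4.312)
cell (3,2): code 0010 → (3.000,2.527)–(3.379,3.000)
cell (3,3): code 0011 → (3.379,3.000)–(3.108,4.000)
cell (3,4): code 0001 → (3.108,4.000)–(3.000,4.093)
total: 8 segments, chained into 1 closed loop(s), length Σ = 6.329981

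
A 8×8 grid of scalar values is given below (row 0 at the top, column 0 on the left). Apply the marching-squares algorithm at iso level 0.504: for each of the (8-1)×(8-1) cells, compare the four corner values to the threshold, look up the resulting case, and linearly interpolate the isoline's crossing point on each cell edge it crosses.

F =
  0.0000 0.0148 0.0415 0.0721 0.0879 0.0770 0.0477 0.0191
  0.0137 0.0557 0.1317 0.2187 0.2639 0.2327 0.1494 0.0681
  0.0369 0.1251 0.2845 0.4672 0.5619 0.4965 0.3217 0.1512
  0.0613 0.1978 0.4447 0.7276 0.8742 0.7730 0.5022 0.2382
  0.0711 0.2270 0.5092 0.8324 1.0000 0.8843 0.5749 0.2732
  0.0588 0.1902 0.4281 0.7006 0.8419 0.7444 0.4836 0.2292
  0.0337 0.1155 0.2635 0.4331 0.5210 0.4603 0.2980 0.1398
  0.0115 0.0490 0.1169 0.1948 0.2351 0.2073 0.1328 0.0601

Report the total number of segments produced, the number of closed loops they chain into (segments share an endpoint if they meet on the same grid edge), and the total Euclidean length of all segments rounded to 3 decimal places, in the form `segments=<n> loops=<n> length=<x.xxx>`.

cell (1,3): code 0100 → (1.806,4.000)–(2.000,3.389)
cell (1,4): code 1000 → (2.000,4.885)–(1.806,4.000)
cell (2,2): code 0100 → (2.141,3.000)–(3.000,2.210)
cell (2,3): code 1110 → (2.000,3.389)–(2.141,3.000)
cell (2,4): code 1101 → (2.027,5.000)–(2.000,4.885)
cell (2,5): code 1000 → (3.000,5.993)–(2.027,5.000)
cell (3,1): code 0100 → (3.919,2.000)–(4.000,1.982)
cell (3,2): code 1110 → (3.000,2.210)–(3.919,2.000)
cell (3,5): code 1101 → (3.025,6.000)–(3.000,5.993)
cell (3,6): code 1000 → (4.000,6.235)–(3.025,6.000)
cell (4,1): code 0010 → (4.000,1.982)–(4.064,2.000)
cell (4,2): code 0111 → (4.064,2.000)–(5.000,2.279)
cell (4,5): code 1011 → (5.000,5.922)–(4.777,6.000)
cell (4,6): code 0001 → (4.777,6.000)–(4.000,6.235)
cell (5,2): code 0010 → (5.000,2.279)–(5.735,3.000)
cell (5,3): code 0111 → (5.735,3.000)–(6.000,3.807)
cell (5,4): code 1011 → (6.000,4.280)–(5.846,5.000)
cell (5,5): code 0001 → (5.846,5.000)–(5.000,5.922)
cell (6,3): code 0010 → (6.000,3.807)–(6.059,4.000)
cell (6,4): code 0001 → (6.059,4.000)–(6.000,4.280)
total: 20 segments, chained into 1 closed loop(s), length Σ = 13.137463

segments=20 loops=1 length=13.137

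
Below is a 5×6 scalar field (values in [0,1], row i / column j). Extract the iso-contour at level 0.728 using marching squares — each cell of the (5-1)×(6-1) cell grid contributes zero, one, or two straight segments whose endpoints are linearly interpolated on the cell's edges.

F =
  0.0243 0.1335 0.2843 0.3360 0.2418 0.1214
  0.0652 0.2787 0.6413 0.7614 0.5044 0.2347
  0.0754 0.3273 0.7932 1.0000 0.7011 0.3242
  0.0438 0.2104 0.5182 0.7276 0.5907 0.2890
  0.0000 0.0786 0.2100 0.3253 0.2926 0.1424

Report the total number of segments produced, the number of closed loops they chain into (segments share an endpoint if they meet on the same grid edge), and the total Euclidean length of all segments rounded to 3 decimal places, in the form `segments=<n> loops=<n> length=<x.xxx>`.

segments=8 loops=1 length=5.964

cell (0,2): code 0100 → (0.921,3.000)–(1.000,2.722)
cell (0,3): code 1000 → (1.000,3.130)–(0.921,3.000)
cell (1,1): code 0100 → (1.571,2.000)–(2.000,1.860)
cell (1,2): code 1110 → (1.000,2.722)–(1.571,2.000)
cell (1,3): code 1001 → (2.000,3.910)–(1.000,3.130)
cell (2,1): code 0010 → (2.000,1.860)–(2.237,2.000)
cell (2,2): code 0011 → (2.237,2.000)–(2.999,3.000)
cell (2,3): code 0001 → (2.999,3.000)–(2.000,3.910)
total: 8 segments, chained into 1 closed loop(s), length Σ = 5.964008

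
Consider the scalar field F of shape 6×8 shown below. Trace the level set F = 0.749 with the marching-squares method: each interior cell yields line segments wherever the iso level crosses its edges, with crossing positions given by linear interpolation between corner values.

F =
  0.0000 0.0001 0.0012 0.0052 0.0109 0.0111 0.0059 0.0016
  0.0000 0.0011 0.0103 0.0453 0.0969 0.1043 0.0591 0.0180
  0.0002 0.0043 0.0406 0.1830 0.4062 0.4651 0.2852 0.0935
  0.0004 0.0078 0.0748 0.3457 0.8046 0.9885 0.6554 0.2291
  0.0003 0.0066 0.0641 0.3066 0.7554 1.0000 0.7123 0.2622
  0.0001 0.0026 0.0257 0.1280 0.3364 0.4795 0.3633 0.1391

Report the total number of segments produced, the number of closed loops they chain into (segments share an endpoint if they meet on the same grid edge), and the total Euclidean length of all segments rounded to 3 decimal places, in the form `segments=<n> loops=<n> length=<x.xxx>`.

cell (2,3): code 0100 → (2.860,4.000)–(3.000,3.879)
cell (2,4): code 1100 → (2.542,5.000)–(2.860,4.000)
cell (2,5): code 1000 → (3.000,5.719)–(2.542,5.000)
cell (3,3): code 0110 → (3.000,3.879)–(4.000,3.986)
cell (3,5): code 1001 → (4.000,5.872)–(3.000,5.719)
cell (4,3): code 0010 → (4.000,3.986)–(4.015,4.000)
cell (4,4): code 0011 → (4.015,4.000)–(4.482,5.000)
cell (4,5): code 0001 → (4.482,5.000)–(4.000,5.872)
total: 8 segments, chained into 1 closed loop(s), length Σ = 6.225216

segments=8 loops=1 length=6.225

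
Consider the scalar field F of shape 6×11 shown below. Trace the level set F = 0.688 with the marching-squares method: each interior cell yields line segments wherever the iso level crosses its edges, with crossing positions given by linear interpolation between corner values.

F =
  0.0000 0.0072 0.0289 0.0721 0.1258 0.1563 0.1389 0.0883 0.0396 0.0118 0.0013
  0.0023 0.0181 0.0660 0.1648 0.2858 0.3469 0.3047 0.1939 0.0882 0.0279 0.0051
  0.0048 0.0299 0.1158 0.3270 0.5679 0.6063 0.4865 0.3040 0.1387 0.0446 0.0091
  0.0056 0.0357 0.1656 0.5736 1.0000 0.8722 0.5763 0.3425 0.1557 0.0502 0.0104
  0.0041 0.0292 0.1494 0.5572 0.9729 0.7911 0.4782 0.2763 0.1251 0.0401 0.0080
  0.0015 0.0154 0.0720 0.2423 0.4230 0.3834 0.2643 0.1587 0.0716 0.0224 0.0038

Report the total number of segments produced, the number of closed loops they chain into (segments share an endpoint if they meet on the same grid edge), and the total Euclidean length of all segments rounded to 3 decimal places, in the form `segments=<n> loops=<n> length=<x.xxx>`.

segments=8 loops=1 length=7.312

cell (2,3): code 0100 → (2.278,4.000)–(3.000,3.268)
cell (2,4): code 1100 → (2.307,5.000)–(2.278,4.000)
cell (2,5): code 1000 → (3.000,5.623)–(2.307,5.000)
cell (3,3): code 0110 → (3.000,3.268)–(4.000,3.315)
cell (3,5): code 1001 → (4.000,5.329)–(3.000,5.623)
cell (4,3): code 0010 → (4.000,3.315)–(4.518,4.000)
cell (4,4): code 0011 → (4.518,4.000)–(4.253,5.000)
cell (4,5): code 0001 → (4.253,5.000)–(4.000,5.329)
total: 8 segments, chained into 1 closed loop(s), length Σ = 7.311949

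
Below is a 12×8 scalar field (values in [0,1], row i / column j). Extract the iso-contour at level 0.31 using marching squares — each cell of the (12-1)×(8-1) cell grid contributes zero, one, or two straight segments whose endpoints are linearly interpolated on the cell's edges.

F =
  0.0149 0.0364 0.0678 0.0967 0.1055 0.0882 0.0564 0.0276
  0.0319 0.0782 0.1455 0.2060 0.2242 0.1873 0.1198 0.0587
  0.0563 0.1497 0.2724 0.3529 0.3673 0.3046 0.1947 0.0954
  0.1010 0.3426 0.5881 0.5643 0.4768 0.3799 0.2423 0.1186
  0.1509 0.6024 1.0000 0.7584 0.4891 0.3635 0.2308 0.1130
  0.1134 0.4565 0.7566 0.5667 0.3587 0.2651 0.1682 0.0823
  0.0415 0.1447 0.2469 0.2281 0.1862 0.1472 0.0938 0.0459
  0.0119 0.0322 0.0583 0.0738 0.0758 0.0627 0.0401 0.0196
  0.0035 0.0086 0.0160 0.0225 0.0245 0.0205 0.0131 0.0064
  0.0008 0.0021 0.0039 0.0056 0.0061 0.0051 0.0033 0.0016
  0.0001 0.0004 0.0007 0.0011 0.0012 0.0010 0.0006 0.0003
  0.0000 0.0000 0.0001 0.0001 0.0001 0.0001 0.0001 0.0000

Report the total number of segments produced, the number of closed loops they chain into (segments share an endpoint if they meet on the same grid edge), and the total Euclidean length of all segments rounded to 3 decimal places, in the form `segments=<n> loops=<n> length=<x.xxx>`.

segments=18 loops=1 length=14.620

cell (1,2): code 0100 → (1.708,3.000)–(2.000,2.467)
cell (1,3): code 1100 → (1.600,4.000)–(1.708,3.000)
cell (1,4): code 1000 → (2.000,4.914)–(1.600,4.000)
cell (2,0): code 0100 → (2.831,1.000)–(3.000,0.865)
cell (2,1): code 1100 → (2.119,2.000)–(2.831,1.000)
cell (2,2): code 1110 → (2.000,2.467)–(2.119,2.000)
cell (2,4): code 1101 → (2.072,5.000)–(2.000,4.914)
cell (2,5): code 1000 → (3.000,5.508)–(2.072,5.000)
cell (3,0): code 0110 → (3.000,0.865)–(4.000,0.352)
cell (3,5): code 1001 → (4.000,5.403)–(3.000,5.508)
cell (4,0): code 0110 → (4.000,0.352)–(5.000,0.573)
cell (4,4): code 1011 → (5.000,4.520)–(4.544,5.000)
cell (4,5): code 0001 → (4.544,5.000)–(4.000,5.403)
cell (5,0): code 0010 → (5.000,0.573)–(5.470,1.000)
cell (5,1): code 0011 → (5.470,1.000)–(5.876,2.000)
cell (5,2): code 0011 → (5.876,2.000)–(5.758,3.000)
cell (5,3): code 0011 → (5.758,3.000)–(5.282,4.000)
cell (5,4): code 0001 → (5.282,4.000)–(5.000,4.520)
total: 18 segments, chained into 1 closed loop(s), length Σ = 14.620212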